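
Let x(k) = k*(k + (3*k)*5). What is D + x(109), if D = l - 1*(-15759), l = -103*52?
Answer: 200499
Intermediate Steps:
l = -5356
D = 10403 (D = -5356 - 1*(-15759) = -5356 + 15759 = 10403)
x(k) = 16*k**2 (x(k) = k*(k + 15*k) = k*(16*k) = 16*k**2)
D + x(109) = 10403 + 16*109**2 = 10403 + 16*11881 = 10403 + 190096 = 200499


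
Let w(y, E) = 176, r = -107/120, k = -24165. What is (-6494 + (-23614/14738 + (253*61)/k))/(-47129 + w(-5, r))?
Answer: 1156797863122/8361009216405 ≈ 0.13836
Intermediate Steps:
r = -107/120 (r = -107*1/120 = -107/120 ≈ -0.89167)
(-6494 + (-23614/14738 + (253*61)/k))/(-47129 + w(-5, r)) = (-6494 + (-23614/14738 + (253*61)/(-24165)))/(-47129 + 176) = (-6494 + (-23614*1/14738 + 15433*(-1/24165)))/(-46953) = (-6494 + (-11807/7369 - 15433/24165))*(-1/46953) = (-6494 - 399041932/178071885)*(-1/46953) = -1156797863122/178071885*(-1/46953) = 1156797863122/8361009216405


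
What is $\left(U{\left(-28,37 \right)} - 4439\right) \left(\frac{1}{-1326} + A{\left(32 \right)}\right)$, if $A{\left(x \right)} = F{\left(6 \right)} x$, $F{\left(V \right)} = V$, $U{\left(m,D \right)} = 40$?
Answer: $- \frac{1119945809}{1326} \approx -8.4461 \cdot 10^{5}$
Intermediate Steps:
$A{\left(x \right)} = 6 x$
$\left(U{\left(-28,37 \right)} - 4439\right) \left(\frac{1}{-1326} + A{\left(32 \right)}\right) = \left(40 - 4439\right) \left(\frac{1}{-1326} + 6 \cdot 32\right) = - 4399 \left(- \frac{1}{1326} + 192\right) = \left(-4399\right) \frac{254591}{1326} = - \frac{1119945809}{1326}$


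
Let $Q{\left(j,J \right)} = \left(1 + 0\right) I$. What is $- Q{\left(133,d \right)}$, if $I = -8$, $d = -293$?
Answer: $8$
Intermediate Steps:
$Q{\left(j,J \right)} = -8$ ($Q{\left(j,J \right)} = \left(1 + 0\right) \left(-8\right) = 1 \left(-8\right) = -8$)
$- Q{\left(133,d \right)} = \left(-1\right) \left(-8\right) = 8$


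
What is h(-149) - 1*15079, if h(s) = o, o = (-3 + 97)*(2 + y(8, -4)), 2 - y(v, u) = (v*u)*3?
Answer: -5679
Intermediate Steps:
y(v, u) = 2 - 3*u*v (y(v, u) = 2 - v*u*3 = 2 - u*v*3 = 2 - 3*u*v)
o = 9400 (o = (-3 + 97)*(2 + (2 - 3*(-4)*8)) = 94*(2 + (2 + 96)) = 94*(2 + 98) = 94*100 = 9400)
h(s) = 9400
h(-149) - 1*15079 = 9400 - 1*15079 = 9400 - 15079 = -5679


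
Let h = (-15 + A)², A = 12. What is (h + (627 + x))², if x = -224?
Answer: 169744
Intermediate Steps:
h = 9 (h = (-15 + 12)² = (-3)² = 9)
(h + (627 + x))² = (9 + (627 - 224))² = (9 + 403)² = 412² = 169744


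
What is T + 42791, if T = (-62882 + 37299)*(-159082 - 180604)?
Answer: 8690229729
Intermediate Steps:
T = 8690186938 (T = -25583*(-339686) = 8690186938)
T + 42791 = 8690186938 + 42791 = 8690229729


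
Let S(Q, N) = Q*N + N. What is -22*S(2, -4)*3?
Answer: 792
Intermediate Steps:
S(Q, N) = N + N*Q (S(Q, N) = N*Q + N = N + N*Q)
-22*S(2, -4)*3 = -(-88)*(1 + 2)*3 = -(-88)*3*3 = -22*(-12)*3 = 264*3 = 792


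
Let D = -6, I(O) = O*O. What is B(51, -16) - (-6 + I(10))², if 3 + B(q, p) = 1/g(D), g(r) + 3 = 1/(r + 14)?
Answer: -203305/23 ≈ -8839.3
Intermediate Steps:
I(O) = O²
g(r) = -3 + 1/(14 + r) (g(r) = -3 + 1/(r + 14) = -3 + 1/(14 + r))
B(q, p) = -77/23 (B(q, p) = -3 + 1/((-41 - 3*(-6))/(14 - 6)) = -3 + 1/((-41 + 18)/8) = -3 + 1/((⅛)*(-23)) = -3 + 1/(-23/8) = -3 - 8/23 = -77/23)
B(51, -16) - (-6 + I(10))² = -77/23 - (-6 + 10²)² = -77/23 - (-6 + 100)² = -77/23 - 1*94² = -77/23 - 1*8836 = -77/23 - 8836 = -203305/23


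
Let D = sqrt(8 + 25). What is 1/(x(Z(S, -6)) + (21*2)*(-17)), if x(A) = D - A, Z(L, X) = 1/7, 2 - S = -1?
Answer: -34993/24988384 - 49*sqrt(33)/24988384 ≈ -0.0014116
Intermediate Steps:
D = sqrt(33) ≈ 5.7446
S = 3 (S = 2 - 1*(-1) = 2 + 1 = 3)
Z(L, X) = 1/7
x(A) = sqrt(33) - A
1/(x(Z(S, -6)) + (21*2)*(-17)) = 1/((sqrt(33) - 1*1/7) + (21*2)*(-17)) = 1/((sqrt(33) - 1/7) + 42*(-17)) = 1/((-1/7 + sqrt(33)) - 714) = 1/(-4999/7 + sqrt(33))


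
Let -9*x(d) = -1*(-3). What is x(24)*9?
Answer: -3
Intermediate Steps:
x(d) = -⅓ (x(d) = -(-1)*(-3)/9 = -⅑*3 = -⅓)
x(24)*9 = -⅓*9 = -3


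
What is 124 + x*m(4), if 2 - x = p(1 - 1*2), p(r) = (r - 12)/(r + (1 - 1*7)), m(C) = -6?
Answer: 862/7 ≈ 123.14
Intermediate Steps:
p(r) = (-12 + r)/(-6 + r) (p(r) = (-12 + r)/(r + (1 - 7)) = (-12 + r)/(r - 6) = (-12 + r)/(-6 + r))
x = ⅐ (x = 2 - (-12 + (1 - 1*2))/(-6 + (1 - 1*2)) = 2 - (-12 + (1 - 2))/(-6 + (1 - 2)) = 2 - (-12 - 1)/(-6 - 1) = 2 - (-13)/(-7) = 2 - (-1)*(-13)/7 = 2 - 1*13/7 = 2 - 13/7 = ⅐ ≈ 0.14286)
124 + x*m(4) = 124 + (⅐)*(-6) = 124 - 6/7 = 862/7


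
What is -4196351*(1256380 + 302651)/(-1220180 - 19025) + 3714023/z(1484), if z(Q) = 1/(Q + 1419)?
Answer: 13367413576884526/1239205 ≈ 1.0787e+10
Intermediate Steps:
z(Q) = 1/(1419 + Q)
-4196351*(1256380 + 302651)/(-1220180 - 19025) + 3714023/z(1484) = -4196351*(1256380 + 302651)/(-1220180 - 19025) + 3714023/(1/(1419 + 1484)) = -4196351/((-1239205/1559031)) + 3714023/(1/2903) = -4196351/((-1239205*1/1559031)) + 3714023/(1/2903) = -4196351/(-1239205/1559031) + 3714023*2903 = -4196351*(-1559031/1239205) + 10781808769 = 6542241295881/1239205 + 10781808769 = 13367413576884526/1239205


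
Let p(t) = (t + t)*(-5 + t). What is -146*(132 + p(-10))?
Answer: -63072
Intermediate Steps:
p(t) = 2*t*(-5 + t) (p(t) = (2*t)*(-5 + t) = 2*t*(-5 + t))
-146*(132 + p(-10)) = -146*(132 + 2*(-10)*(-5 - 10)) = -146*(132 + 2*(-10)*(-15)) = -146*(132 + 300) = -146*432 = -63072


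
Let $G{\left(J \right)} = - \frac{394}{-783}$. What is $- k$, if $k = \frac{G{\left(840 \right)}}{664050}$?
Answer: $- \frac{197}{259975575} \approx -7.5776 \cdot 10^{-7}$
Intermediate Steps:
$G{\left(J \right)} = \frac{394}{783}$ ($G{\left(J \right)} = \left(-394\right) \left(- \frac{1}{783}\right) = \frac{394}{783}$)
$k = \frac{197}{259975575}$ ($k = \frac{394}{783 \cdot 664050} = \frac{394}{783} \cdot \frac{1}{664050} = \frac{197}{259975575} \approx 7.5776 \cdot 10^{-7}$)
$- k = \left(-1\right) \frac{197}{259975575} = - \frac{197}{259975575}$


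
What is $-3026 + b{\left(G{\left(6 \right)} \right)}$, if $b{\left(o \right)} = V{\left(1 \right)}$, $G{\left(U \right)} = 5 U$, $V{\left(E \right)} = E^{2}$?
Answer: $-3025$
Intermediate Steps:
$b{\left(o \right)} = 1$ ($b{\left(o \right)} = 1^{2} = 1$)
$-3026 + b{\left(G{\left(6 \right)} \right)} = -3026 + 1 = -3025$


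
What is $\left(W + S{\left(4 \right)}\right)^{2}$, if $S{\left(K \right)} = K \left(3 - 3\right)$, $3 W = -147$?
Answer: $2401$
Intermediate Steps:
$W = -49$ ($W = \frac{1}{3} \left(-147\right) = -49$)
$S{\left(K \right)} = 0$ ($S{\left(K \right)} = K 0 = 0$)
$\left(W + S{\left(4 \right)}\right)^{2} = \left(-49 + 0\right)^{2} = \left(-49\right)^{2} = 2401$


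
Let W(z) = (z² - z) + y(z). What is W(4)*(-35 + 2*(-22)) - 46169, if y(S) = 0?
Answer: -47117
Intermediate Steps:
W(z) = z² - z (W(z) = (z² - z) + 0 = z² - z)
W(4)*(-35 + 2*(-22)) - 46169 = (4*(-1 + 4))*(-35 + 2*(-22)) - 46169 = (4*3)*(-35 - 44) - 46169 = 12*(-79) - 46169 = -948 - 46169 = -47117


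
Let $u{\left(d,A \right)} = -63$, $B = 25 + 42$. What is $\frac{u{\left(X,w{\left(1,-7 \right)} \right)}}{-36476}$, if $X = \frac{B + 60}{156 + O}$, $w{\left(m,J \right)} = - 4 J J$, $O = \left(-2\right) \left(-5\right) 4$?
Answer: $\frac{63}{36476} \approx 0.0017272$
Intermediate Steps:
$O = 40$ ($O = 10 \cdot 4 = 40$)
$B = 67$
$w{\left(m,J \right)} = - 4 J^{2}$
$X = \frac{127}{196}$ ($X = \frac{67 + 60}{156 + 40} = \frac{127}{196} \approx 0.64796$)
$\frac{u{\left(X,w{\left(1,-7 \right)} \right)}}{-36476} = - \frac{63}{-36476} = \left(-63\right) \left(- \frac{1}{36476}\right) = \frac{63}{36476}$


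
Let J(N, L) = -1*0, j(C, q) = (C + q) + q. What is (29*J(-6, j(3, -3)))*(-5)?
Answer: 0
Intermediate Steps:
j(C, q) = C + 2*q
J(N, L) = 0
(29*J(-6, j(3, -3)))*(-5) = (29*0)*(-5) = 0*(-5) = 0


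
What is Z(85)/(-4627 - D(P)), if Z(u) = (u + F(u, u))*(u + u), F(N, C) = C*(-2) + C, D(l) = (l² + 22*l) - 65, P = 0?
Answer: 0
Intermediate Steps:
D(l) = -65 + l² + 22*l
F(N, C) = -C (F(N, C) = -2*C + C = -C)
Z(u) = 0 (Z(u) = (u - u)*(u + u) = 0*(2*u) = 0)
Z(85)/(-4627 - D(P)) = 0/(-4627 - (-65 + 0² + 22*0)) = 0/(-4627 - (-65 + 0 + 0)) = 0/(-4627 - 1*(-65)) = 0/(-4627 + 65) = 0/(-4562) = 0*(-1/4562) = 0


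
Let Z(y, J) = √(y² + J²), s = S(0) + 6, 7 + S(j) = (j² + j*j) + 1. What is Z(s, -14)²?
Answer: 196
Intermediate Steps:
S(j) = -6 + 2*j² (S(j) = -7 + ((j² + j*j) + 1) = -7 + ((j² + j²) + 1) = -7 + (2*j² + 1) = -7 + (1 + 2*j²) = -6 + 2*j²)
s = 0 (s = (-6 + 2*0²) + 6 = (-6 + 2*0) + 6 = (-6 + 0) + 6 = -6 + 6 = 0)
Z(y, J) = √(J² + y²)
Z(s, -14)² = (√((-14)² + 0²))² = (√(196 + 0))² = (√196)² = 14² = 196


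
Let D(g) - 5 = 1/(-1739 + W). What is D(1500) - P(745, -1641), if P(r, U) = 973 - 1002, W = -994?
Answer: 92921/2733 ≈ 34.000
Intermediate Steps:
P(r, U) = -29
D(g) = 13664/2733 (D(g) = 5 + 1/(-1739 - 994) = 5 + 1/(-2733) = 5 - 1/2733 = 13664/2733)
D(1500) - P(745, -1641) = 13664/2733 - 1*(-29) = 13664/2733 + 29 = 92921/2733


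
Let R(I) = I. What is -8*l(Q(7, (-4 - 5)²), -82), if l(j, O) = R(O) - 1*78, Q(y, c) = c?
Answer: 1280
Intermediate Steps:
l(j, O) = -78 + O (l(j, O) = O - 1*78 = O - 78 = -78 + O)
-8*l(Q(7, (-4 - 5)²), -82) = -8*(-78 - 82) = -8*(-160) = 1280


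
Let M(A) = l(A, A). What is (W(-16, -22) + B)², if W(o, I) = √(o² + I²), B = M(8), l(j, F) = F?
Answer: 804 + 32*√185 ≈ 1239.2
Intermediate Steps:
M(A) = A
B = 8
W(o, I) = √(I² + o²)
(W(-16, -22) + B)² = (√((-22)² + (-16)²) + 8)² = (√(484 + 256) + 8)² = (√740 + 8)² = (2*√185 + 8)² = (8 + 2*√185)²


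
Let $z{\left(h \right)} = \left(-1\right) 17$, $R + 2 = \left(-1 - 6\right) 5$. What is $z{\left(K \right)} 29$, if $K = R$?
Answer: $-493$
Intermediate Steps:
$R = -37$ ($R = -2 + \left(-1 - 6\right) 5 = -2 - 35 = -37$)
$K = -37$
$z{\left(h \right)} = -17$
$z{\left(K \right)} 29 = \left(-17\right) 29 = -493$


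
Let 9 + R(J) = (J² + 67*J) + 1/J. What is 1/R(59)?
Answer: 59/438076 ≈ 0.00013468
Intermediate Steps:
R(J) = -9 + 1/J + J² + 67*J (R(J) = -9 + ((J² + 67*J) + 1/J) = -9 + (1/J + J² + 67*J) = -9 + 1/J + J² + 67*J)
1/R(59) = 1/(-9 + 1/59 + 59² + 67*59) = 1/(-9 + 1/59 + 3481 + 3953) = 1/(438076/59) = 59/438076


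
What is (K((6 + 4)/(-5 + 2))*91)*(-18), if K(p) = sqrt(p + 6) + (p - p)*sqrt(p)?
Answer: -1092*sqrt(6) ≈ -2674.8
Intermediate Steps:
K(p) = sqrt(6 + p) (K(p) = sqrt(6 + p) + 0*sqrt(p) = sqrt(6 + p) + 0 = sqrt(6 + p))
(K((6 + 4)/(-5 + 2))*91)*(-18) = (sqrt(6 + (6 + 4)/(-5 + 2))*91)*(-18) = (sqrt(6 + 10/(-3))*91)*(-18) = (sqrt(6 + 10*(-1/3))*91)*(-18) = (sqrt(6 - 10/3)*91)*(-18) = (sqrt(8/3)*91)*(-18) = ((2*sqrt(6)/3)*91)*(-18) = (182*sqrt(6)/3)*(-18) = -1092*sqrt(6)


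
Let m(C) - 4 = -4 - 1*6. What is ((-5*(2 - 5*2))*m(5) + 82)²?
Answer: 24964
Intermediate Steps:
m(C) = -6 (m(C) = 4 + (-4 - 1*6) = 4 + (-4 - 6) = 4 - 10 = -6)
((-5*(2 - 5*2))*m(5) + 82)² = (-5*(2 - 5*2)*(-6) + 82)² = (-5*(2 - 10)*(-6) + 82)² = (-5*(-8)*(-6) + 82)² = (40*(-6) + 82)² = (-240 + 82)² = (-158)² = 24964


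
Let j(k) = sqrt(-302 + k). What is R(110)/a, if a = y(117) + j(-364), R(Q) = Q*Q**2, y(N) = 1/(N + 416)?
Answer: 28376920/7568131 - 45374695080*I*sqrt(74)/7568131 ≈ 3.7495 - 51575.0*I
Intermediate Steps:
y(N) = 1/(416 + N)
R(Q) = Q**3
a = 1/533 + 3*I*sqrt(74) (a = 1/(416 + 117) + sqrt(-302 - 364) = 1/533 + sqrt(-666) = 1/533 + 3*I*sqrt(74) ≈ 0.0018762 + 25.807*I)
R(110)/a = 110**3/(1/533 + 3*I*sqrt(74)) = 1331000/(1/533 + 3*I*sqrt(74))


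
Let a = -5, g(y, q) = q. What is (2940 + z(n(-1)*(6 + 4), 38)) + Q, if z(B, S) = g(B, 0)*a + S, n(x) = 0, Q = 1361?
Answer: 4339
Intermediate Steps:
z(B, S) = S (z(B, S) = 0*(-5) + S = 0 + S = S)
(2940 + z(n(-1)*(6 + 4), 38)) + Q = (2940 + 38) + 1361 = 2978 + 1361 = 4339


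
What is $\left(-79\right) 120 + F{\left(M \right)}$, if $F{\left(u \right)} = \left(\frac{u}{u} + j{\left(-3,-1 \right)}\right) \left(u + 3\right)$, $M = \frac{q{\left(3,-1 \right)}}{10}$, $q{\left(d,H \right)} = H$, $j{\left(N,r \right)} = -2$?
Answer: $- \frac{94829}{10} \approx -9482.9$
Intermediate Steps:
$M = - \frac{1}{10} \approx -0.1$
$F{\left(u \right)} = -3 - u$ ($F{\left(u \right)} = \left(\frac{u}{u} - 2\right) \left(u + 3\right) = \left(1 - 2\right) \left(3 + u\right) = - (3 + u) = -3 - u$)
$\left(-79\right) 120 + F{\left(M \right)} = \left(-79\right) 120 - \frac{29}{10} = -9480 + \left(-3 + \frac{1}{10}\right) = -9480 - \frac{29}{10} = - \frac{94829}{10}$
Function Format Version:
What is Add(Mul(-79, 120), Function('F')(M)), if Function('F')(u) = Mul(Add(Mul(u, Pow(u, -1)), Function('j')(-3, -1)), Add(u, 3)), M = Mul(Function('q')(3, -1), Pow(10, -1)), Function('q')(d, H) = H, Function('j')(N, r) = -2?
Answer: Rational(-94829, 10) ≈ -9482.9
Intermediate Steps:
M = Rational(-1, 10) (M = Mul(-1, Pow(10, -1)) = Mul(-1, Rational(1, 10)) = Rational(-1, 10) ≈ -0.10000)
Function('F')(u) = Add(-3, Mul(-1, u)) (Function('F')(u) = Mul(Add(Mul(u, Pow(u, -1)), -2), Add(u, 3)) = Mul(Add(1, -2), Add(3, u)) = Mul(-1, Add(3, u)) = Add(-3, Mul(-1, u)))
Add(Mul(-79, 120), Function('F')(M)) = Add(Mul(-79, 120), Add(-3, Mul(-1, Rational(-1, 10)))) = Add(-9480, Add(-3, Rational(1, 10))) = Add(-9480, Rational(-29, 10)) = Rational(-94829, 10)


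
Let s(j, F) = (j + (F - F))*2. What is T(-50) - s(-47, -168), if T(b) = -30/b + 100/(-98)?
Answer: 22927/245 ≈ 93.580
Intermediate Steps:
s(j, F) = 2*j (s(j, F) = (j + 0)*2 = j*2 = 2*j)
T(b) = -50/49 - 30/b (T(b) = -30/b + 100*(-1/98) = -30/b - 50/49 = -50/49 - 30/b)
T(-50) - s(-47, -168) = (-50/49 - 30/(-50)) - 2*(-47) = (-50/49 - 30*(-1/50)) - 1*(-94) = (-50/49 + ⅗) + 94 = -103/245 + 94 = 22927/245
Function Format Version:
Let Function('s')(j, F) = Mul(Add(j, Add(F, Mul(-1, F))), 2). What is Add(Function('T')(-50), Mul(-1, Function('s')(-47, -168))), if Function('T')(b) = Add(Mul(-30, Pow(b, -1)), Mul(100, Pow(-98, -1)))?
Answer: Rational(22927, 245) ≈ 93.580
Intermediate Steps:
Function('s')(j, F) = Mul(2, j) (Function('s')(j, F) = Mul(Add(j, 0), 2) = Mul(j, 2) = Mul(2, j))
Function('T')(b) = Add(Rational(-50, 49), Mul(-30, Pow(b, -1))) (Function('T')(b) = Add(Mul(-30, Pow(b, -1)), Mul(100, Rational(-1, 98))) = Add(Mul(-30, Pow(b, -1)), Rational(-50, 49)) = Add(Rational(-50, 49), Mul(-30, Pow(b, -1))))
Add(Function('T')(-50), Mul(-1, Function('s')(-47, -168))) = Add(Add(Rational(-50, 49), Mul(-30, Pow(-50, -1))), Mul(-1, Mul(2, -47))) = Add(Add(Rational(-50, 49), Mul(-30, Rational(-1, 50))), Mul(-1, -94)) = Add(Add(Rational(-50, 49), Rational(3, 5)), 94) = Add(Rational(-103, 245), 94) = Rational(22927, 245)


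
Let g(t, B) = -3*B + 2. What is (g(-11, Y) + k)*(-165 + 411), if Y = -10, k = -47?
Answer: -3690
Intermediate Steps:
g(t, B) = 2 - 3*B
(g(-11, Y) + k)*(-165 + 411) = ((2 - 3*(-10)) - 47)*(-165 + 411) = ((2 + 30) - 47)*246 = (32 - 47)*246 = -15*246 = -3690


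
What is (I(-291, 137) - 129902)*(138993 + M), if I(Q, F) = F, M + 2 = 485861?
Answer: -81083919780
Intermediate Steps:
M = 485859 (M = -2 + 485861 = 485859)
(I(-291, 137) - 129902)*(138993 + M) = (137 - 129902)*(138993 + 485859) = -129765*624852 = -81083919780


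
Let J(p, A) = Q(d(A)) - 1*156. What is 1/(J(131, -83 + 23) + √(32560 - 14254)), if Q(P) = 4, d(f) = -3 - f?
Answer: -76/2399 - 9*√226/4798 ≈ -0.059879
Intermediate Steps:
J(p, A) = -152 (J(p, A) = 4 - 1*156 = 4 - 156 = -152)
1/(J(131, -83 + 23) + √(32560 - 14254)) = 1/(-152 + √(32560 - 14254)) = 1/(-152 + √18306) = 1/(-152 + 9*√226)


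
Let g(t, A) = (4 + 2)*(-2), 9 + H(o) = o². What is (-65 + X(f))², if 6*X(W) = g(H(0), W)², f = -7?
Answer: 1681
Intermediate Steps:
H(o) = -9 + o²
g(t, A) = -12 (g(t, A) = 6*(-2) = -12)
X(W) = 24 (X(W) = (⅙)*(-12)² = (⅙)*144 = 24)
(-65 + X(f))² = (-65 + 24)² = (-41)² = 1681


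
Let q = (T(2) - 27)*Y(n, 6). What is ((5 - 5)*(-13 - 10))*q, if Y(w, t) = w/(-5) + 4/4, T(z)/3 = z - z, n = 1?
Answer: 0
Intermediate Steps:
T(z) = 0 (T(z) = 3*(z - z) = 3*0 = 0)
Y(w, t) = 1 - w/5 (Y(w, t) = w*(-⅕) + 4*(¼) = -w/5 + 1 = 1 - w/5)
q = -108/5 (q = (0 - 27)*(1 - ⅕*1) = -27*(1 - ⅕) = -27*⅘ = -108/5 ≈ -21.600)
((5 - 5)*(-13 - 10))*q = ((5 - 5)*(-13 - 10))*(-108/5) = (0*(-23))*(-108/5) = 0*(-108/5) = 0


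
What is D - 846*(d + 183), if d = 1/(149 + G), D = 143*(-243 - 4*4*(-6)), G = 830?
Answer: -172147227/979 ≈ -1.7584e+5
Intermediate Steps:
D = -21021 (D = 143*(-243 - 16*(-6)) = 143*(-243 + 96) = 143*(-147) = -21021)
d = 1/979 (d = 1/(149 + 830) = 1/979 ≈ 0.0010215)
D - 846*(d + 183) = -21021 - 846*(1/979 + 183) = -21021 - 846*179158/979 = -21021 - 151567668/979 = -172147227/979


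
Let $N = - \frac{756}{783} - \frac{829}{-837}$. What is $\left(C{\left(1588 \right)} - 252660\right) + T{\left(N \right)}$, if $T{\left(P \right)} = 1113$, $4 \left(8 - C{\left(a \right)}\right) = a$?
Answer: $-251936$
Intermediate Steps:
$N = \frac{605}{24273}$ ($N = \left(-756\right) \frac{1}{783} - - \frac{829}{837} = - \frac{28}{29} + \frac{829}{837} = \frac{605}{24273} \approx 0.024925$)
$C{\left(a \right)} = 8 - \frac{a}{4}$
$\left(C{\left(1588 \right)} - 252660\right) + T{\left(N \right)} = \left(\left(8 - 397\right) - 252660\right) + 1113 = \left(-389 - 252660\right) + 1113 = -253049 + 1113 = -251936$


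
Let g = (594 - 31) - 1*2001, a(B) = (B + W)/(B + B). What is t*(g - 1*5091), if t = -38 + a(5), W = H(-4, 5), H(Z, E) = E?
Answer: 241573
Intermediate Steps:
W = 5
a(B) = (5 + B)/(2*B) (a(B) = (B + 5)/(B + B) = (5 + B)/((2*B)) = (5 + B)*(1/(2*B)) = (5 + B)/(2*B))
g = -1438 (g = 563 - 2001 = -1438)
t = -37 (t = -38 + (½)*(5 + 5)/5 = -38 + (½)*(⅕)*10 = -38 + 1 = -37)
t*(g - 1*5091) = -37*(-1438 - 1*5091) = -37*(-1438 - 5091) = -37*(-6529) = 241573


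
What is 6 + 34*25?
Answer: 856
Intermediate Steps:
6 + 34*25 = 6 + 850 = 856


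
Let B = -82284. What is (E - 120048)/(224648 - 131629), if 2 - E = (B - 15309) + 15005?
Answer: -37458/93019 ≈ -0.40269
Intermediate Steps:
E = 82590 (E = 2 - ((-82284 - 15309) + 15005) = 2 - (-97593 + 15005) = 2 - 1*(-82588) = 2 + 82588 = 82590)
(E - 120048)/(224648 - 131629) = (82590 - 120048)/(224648 - 131629) = -37458/93019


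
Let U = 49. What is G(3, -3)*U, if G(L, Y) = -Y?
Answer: 147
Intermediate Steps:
G(3, -3)*U = -1*(-3)*49 = 3*49 = 147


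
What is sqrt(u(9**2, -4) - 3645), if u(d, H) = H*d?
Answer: 63*I ≈ 63.0*I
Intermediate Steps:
sqrt(u(9**2, -4) - 3645) = sqrt(-4*9**2 - 3645) = sqrt(-4*81 - 3645) = sqrt(-324 - 3645) = sqrt(-3969) = 63*I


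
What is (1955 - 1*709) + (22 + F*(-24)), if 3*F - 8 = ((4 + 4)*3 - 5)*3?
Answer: 748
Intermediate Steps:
F = 65/3 (F = 8/3 + (((4 + 4)*3 - 5)*3)/3 = 8/3 + ((8*3 - 5)*3)/3 = 8/3 + ((24 - 5)*3)/3 = 8/3 + (19*3)/3 = 8/3 + (⅓)*57 = 8/3 + 19 = 65/3 ≈ 21.667)
(1955 - 1*709) + (22 + F*(-24)) = (1955 - 1*709) + (22 + (65/3)*(-24)) = (1955 - 709) + (22 - 520) = 1246 - 498 = 748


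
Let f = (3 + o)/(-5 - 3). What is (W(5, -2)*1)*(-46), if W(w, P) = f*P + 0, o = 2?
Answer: -115/2 ≈ -57.500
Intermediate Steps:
f = -5/8 (f = (3 + 2)/(-5 - 3) = 5/(-8) = 5*(-⅛) = -5/8 ≈ -0.62500)
W(w, P) = -5*P/8 (W(w, P) = -5*P/8 + 0 = -5*P/8)
(W(5, -2)*1)*(-46) = (-5/8*(-2)*1)*(-46) = ((5/4)*1)*(-46) = (5/4)*(-46) = -115/2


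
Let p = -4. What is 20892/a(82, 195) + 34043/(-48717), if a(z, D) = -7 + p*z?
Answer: -1029199969/16320195 ≈ -63.063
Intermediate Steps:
a(z, D) = -7 - 4*z
20892/a(82, 195) + 34043/(-48717) = 20892/(-7 - 4*82) + 34043/(-48717) = 20892/(-7 - 328) + 34043*(-1/48717) = 20892/(-335) - 34043/48717 = 20892*(-1/335) - 34043/48717 = -20892/335 - 34043/48717 = -1029199969/16320195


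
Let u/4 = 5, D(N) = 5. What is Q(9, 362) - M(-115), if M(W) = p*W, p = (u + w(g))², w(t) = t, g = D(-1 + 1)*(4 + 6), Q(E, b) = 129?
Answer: 563629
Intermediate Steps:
u = 20 (u = 4*5 = 20)
g = 50 (g = 5*(4 + 6) = 5*10 = 50)
p = 4900 (p = (20 + 50)² = 70² = 4900)
M(W) = 4900*W
Q(9, 362) - M(-115) = 129 - 4900*(-115) = 129 - 1*(-563500) = 129 + 563500 = 563629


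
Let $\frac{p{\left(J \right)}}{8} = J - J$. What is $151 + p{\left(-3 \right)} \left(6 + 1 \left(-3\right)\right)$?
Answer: $151$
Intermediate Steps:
$p{\left(J \right)} = 0$ ($p{\left(J \right)} = 8 \left(J - J\right) = 8 \cdot 0 = 0$)
$151 + p{\left(-3 \right)} \left(6 + 1 \left(-3\right)\right) = 151 + 0 \left(6 + 1 \left(-3\right)\right) = 151 + 0 \left(6 - 3\right) = 151 + 0 \cdot 3 = 151 + 0 = 151$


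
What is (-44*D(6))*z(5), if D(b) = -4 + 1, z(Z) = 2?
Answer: 264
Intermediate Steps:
D(b) = -3
(-44*D(6))*z(5) = -44*(-3)*2 = 132*2 = 264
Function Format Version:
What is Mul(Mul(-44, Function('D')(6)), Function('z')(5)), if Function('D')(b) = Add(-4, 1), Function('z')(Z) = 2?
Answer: 264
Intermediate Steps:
Function('D')(b) = -3
Mul(Mul(-44, Function('D')(6)), Function('z')(5)) = Mul(Mul(-44, -3), 2) = Mul(132, 2) = 264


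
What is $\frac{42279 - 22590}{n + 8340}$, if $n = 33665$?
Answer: $\frac{19689}{42005} \approx 0.46873$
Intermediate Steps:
$\frac{42279 - 22590}{n + 8340} = \frac{42279 - 22590}{33665 + 8340} = \frac{19689}{42005}$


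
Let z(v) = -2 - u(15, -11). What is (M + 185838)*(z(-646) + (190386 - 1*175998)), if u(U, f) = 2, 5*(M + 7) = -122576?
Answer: 11601832336/5 ≈ 2.3204e+9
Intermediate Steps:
M = -122611/5 (M = -7 + (⅕)*(-122576) = -7 - 122576/5 = -122611/5 ≈ -24522.)
z(v) = -4 (z(v) = -2 - 1*2 = -2 - 2 = -4)
(M + 185838)*(z(-646) + (190386 - 1*175998)) = (-122611/5 + 185838)*(-4 + (190386 - 1*175998)) = 806579*(-4 + (190386 - 175998))/5 = 806579*(-4 + 14388)/5 = (806579/5)*14384 = 11601832336/5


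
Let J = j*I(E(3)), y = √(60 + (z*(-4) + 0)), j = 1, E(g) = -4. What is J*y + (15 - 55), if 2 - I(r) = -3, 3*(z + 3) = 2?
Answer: -40 + 20*√39/3 ≈ 1.6333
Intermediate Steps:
z = -7/3 (z = -3 + (⅓)*2 = -3 + ⅔ = -7/3 ≈ -2.3333)
I(r) = 5 (I(r) = 2 - 1*(-3) = 2 + 3 = 5)
y = 4*√39/3 (y = √(60 + (-7/3*(-4) + 0)) = √(60 + (28/3 + 0)) = √(60 + 28/3) = √(208/3) = 4*√39/3 ≈ 8.3267)
J = 5 (J = 1*5 = 5)
J*y + (15 - 55) = 5*(4*√39/3) + (15 - 55) = 20*√39/3 - 40 = -40 + 20*√39/3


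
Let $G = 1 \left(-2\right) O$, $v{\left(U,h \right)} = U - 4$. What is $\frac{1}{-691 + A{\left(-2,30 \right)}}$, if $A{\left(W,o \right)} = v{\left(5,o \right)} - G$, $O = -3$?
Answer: $- \frac{1}{696} \approx -0.0014368$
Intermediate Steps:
$v{\left(U,h \right)} = -4 + U$
$G = 6$ ($G = 1 \left(-2\right) \left(-3\right) = \left(-2\right) \left(-3\right) = 6$)
$A{\left(W,o \right)} = -5$ ($A{\left(W,o \right)} = \left(-4 + 5\right) - 6 = 1 - 6 = -5$)
$\frac{1}{-691 + A{\left(-2,30 \right)}} = \frac{1}{-691 - 5} = \frac{1}{-696} = - \frac{1}{696}$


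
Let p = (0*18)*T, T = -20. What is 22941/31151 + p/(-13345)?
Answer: 22941/31151 ≈ 0.73645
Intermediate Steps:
p = 0 (p = (0*18)*(-20) = 0*(-20) = 0)
22941/31151 + p/(-13345) = 22941/31151 + 0/(-13345) = 22941*(1/31151) + 0*(-1/13345) = 22941/31151 + 0 = 22941/31151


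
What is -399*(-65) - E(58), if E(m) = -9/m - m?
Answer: 1507603/58 ≈ 25993.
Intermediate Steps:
E(m) = -m - 9/m
-399*(-65) - E(58) = -399*(-65) - (-1*58 - 9/58) = 25935 - (-58 - 9*1/58) = 25935 - (-58 - 9/58) = 25935 - 1*(-3373/58) = 25935 + 3373/58 = 1507603/58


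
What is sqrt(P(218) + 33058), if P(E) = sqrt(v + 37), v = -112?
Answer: sqrt(33058 + 5*I*sqrt(3)) ≈ 181.82 + 0.024*I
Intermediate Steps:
P(E) = 5*I*sqrt(3) (P(E) = sqrt(-112 + 37) = sqrt(-75) = 5*I*sqrt(3))
sqrt(P(218) + 33058) = sqrt(5*I*sqrt(3) + 33058) = sqrt(33058 + 5*I*sqrt(3))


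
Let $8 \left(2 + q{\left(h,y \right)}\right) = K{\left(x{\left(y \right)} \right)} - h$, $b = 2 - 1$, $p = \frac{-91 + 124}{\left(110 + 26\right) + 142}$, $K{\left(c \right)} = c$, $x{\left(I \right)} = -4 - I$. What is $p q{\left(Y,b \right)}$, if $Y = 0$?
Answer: $- \frac{693}{2224} \approx -0.3116$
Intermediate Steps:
$p = \frac{33}{278}$ ($p = \frac{33}{136 + 142} = \frac{33}{278} \approx 0.11871$)
$b = 1$ ($b = 2 - 1 = 1$)
$q{\left(h,y \right)} = - \frac{5}{2} - \frac{h}{8} - \frac{y}{8}$ ($q{\left(h,y \right)} = -2 + \frac{\left(-4 - y\right) - h}{8} = -2 + \frac{-4 - h - y}{8} = -2 - \left(\frac{1}{2} + \frac{h}{8} + \frac{y}{8}\right) = - \frac{5}{2} - \frac{h}{8} - \frac{y}{8}$)
$p q{\left(Y,b \right)} = \frac{33 \left(- \frac{5}{2} - 0 - \frac{1}{8}\right)}{278} = \frac{33 \left(- \frac{5}{2} + 0 - \frac{1}{8}\right)}{278} = \frac{33}{278} \left(- \frac{21}{8}\right) = - \frac{693}{2224}$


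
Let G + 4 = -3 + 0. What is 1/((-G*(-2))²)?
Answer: 1/196 ≈ 0.0051020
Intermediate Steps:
G = -7 (G = -4 + (-3 + 0) = -4 - 3 = -7)
1/((-G*(-2))²) = 1/((-1*(-7)*(-2))²) = 1/((7*(-2))²) = 1/((-14)²) = 1/196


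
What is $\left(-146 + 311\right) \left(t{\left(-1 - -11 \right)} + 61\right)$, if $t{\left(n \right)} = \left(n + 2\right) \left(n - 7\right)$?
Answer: $16005$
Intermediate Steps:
$t{\left(n \right)} = \left(-7 + n\right) \left(2 + n\right)$ ($t{\left(n \right)} = \left(2 + n\right) \left(-7 + n\right) = \left(-7 + n\right) \left(2 + n\right)$)
$\left(-146 + 311\right) \left(t{\left(-1 - -11 \right)} + 61\right) = \left(-146 + 311\right) \left(\left(-14 + \left(-1 - -11\right)^{2} - 5 \left(-1 - -11\right)\right) + 61\right) = 165 \left(\left(-14 + \left(-1 + 11\right)^{2} - 5 \left(-1 + 11\right)\right) + 61\right) = 165 \left(\left(-14 + 10^{2} - 50\right) + 61\right) = 165 \left(\left(-14 + 100 - 50\right) + 61\right) = 165 \left(36 + 61\right) = 165 \cdot 97 = 16005$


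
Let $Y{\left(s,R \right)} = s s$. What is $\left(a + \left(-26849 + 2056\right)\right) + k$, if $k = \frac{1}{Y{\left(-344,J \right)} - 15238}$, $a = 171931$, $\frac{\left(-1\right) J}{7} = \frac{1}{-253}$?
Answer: $\frac{15169633525}{103098} \approx 1.4714 \cdot 10^{5}$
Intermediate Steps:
$J = \frac{7}{253}$ ($J = - \frac{7}{-253} = \left(-7\right) \left(- \frac{1}{253}\right) = \frac{7}{253} \approx 0.027668$)
$Y{\left(s,R \right)} = s^{2}$
$k = \frac{1}{103098}$ ($k = \frac{1}{\left(-344\right)^{2} - 15238} = \frac{1}{118336 - 15238} = \frac{1}{103098} \approx 9.6995 \cdot 10^{-6}$)
$\left(a + \left(-26849 + 2056\right)\right) + k = \left(171931 + \left(-26849 + 2056\right)\right) + \frac{1}{103098} = \left(171931 - 24793\right) + \frac{1}{103098} = 147138 + \frac{1}{103098} = \frac{15169633525}{103098}$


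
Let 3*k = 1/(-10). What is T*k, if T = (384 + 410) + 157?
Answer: -317/10 ≈ -31.700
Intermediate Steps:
T = 951 (T = 794 + 157 = 951)
k = -1/30 (k = (⅓)/(-10) = (⅓)*(-⅒) = -1/30 ≈ -0.033333)
T*k = 951*(-1/30) = -317/10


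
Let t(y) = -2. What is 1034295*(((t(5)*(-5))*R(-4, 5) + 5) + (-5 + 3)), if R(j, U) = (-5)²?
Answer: 261676635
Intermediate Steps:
R(j, U) = 25
1034295*(((t(5)*(-5))*R(-4, 5) + 5) + (-5 + 3)) = 1034295*((-2*(-5)*25 + 5) + (-5 + 3)) = 1034295*((10*25 + 5) - 2) = 1034295*((250 + 5) - 2) = 1034295*(255 - 2) = 1034295*253 = 261676635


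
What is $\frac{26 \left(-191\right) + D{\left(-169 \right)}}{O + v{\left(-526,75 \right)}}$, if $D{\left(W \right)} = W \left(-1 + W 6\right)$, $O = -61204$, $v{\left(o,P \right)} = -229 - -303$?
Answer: $- \frac{166569}{61130} \approx -2.7248$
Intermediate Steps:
$v{\left(o,P \right)} = 74$ ($v{\left(o,P \right)} = -229 + 303 = 74$)
$D{\left(W \right)} = W \left(-1 + 6 W\right)$
$\frac{26 \left(-191\right) + D{\left(-169 \right)}}{O + v{\left(-526,75 \right)}} = \frac{26 \left(-191\right) - 169 \left(-1 + 6 \left(-169\right)\right)}{-61204 + 74} = \frac{-4966 - 169 \left(-1 - 1014\right)}{-61130} = \left(-4966 - -171535\right) \left(- \frac{1}{61130}\right) = \left(-4966 + 171535\right) \left(- \frac{1}{61130}\right) = 166569 \left(- \frac{1}{61130}\right) = - \frac{166569}{61130}$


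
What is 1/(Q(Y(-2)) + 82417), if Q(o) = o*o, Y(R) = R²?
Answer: 1/82433 ≈ 1.2131e-5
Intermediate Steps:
Q(o) = o²
1/(Q(Y(-2)) + 82417) = 1/(((-2)²)² + 82417) = 1/(4² + 82417) = 1/(16 + 82417) = 1/82433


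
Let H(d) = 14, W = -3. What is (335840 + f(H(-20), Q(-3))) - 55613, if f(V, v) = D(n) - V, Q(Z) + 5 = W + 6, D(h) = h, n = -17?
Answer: 280196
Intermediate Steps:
Q(Z) = -2 (Q(Z) = -5 + (-3 + 6) = -5 + 3 = -2)
f(V, v) = -17 - V
(335840 + f(H(-20), Q(-3))) - 55613 = (335840 + (-17 - 1*14)) - 55613 = (335840 + (-17 - 14)) - 55613 = (335840 - 31) - 55613 = 335809 - 55613 = 280196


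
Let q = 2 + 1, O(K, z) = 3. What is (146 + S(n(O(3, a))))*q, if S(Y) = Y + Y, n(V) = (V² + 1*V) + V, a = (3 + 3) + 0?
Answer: 528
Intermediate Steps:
a = 6 (a = 6 + 0 = 6)
n(V) = V² + 2*V (n(V) = (V² + V) + V = (V + V²) + V = V² + 2*V)
S(Y) = 2*Y
q = 3
(146 + S(n(O(3, a))))*q = (146 + 2*(3*(2 + 3)))*3 = (146 + 2*(3*5))*3 = (146 + 2*15)*3 = (146 + 30)*3 = 176*3 = 528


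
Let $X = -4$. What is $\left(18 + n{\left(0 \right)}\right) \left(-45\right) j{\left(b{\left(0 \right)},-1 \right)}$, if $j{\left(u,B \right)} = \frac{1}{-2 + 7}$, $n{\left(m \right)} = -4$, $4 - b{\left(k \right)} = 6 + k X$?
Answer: $-126$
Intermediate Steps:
$b{\left(k \right)} = -2 + 4 k$ ($b{\left(k \right)} = 4 - \left(6 + k \left(-4\right)\right) = 4 - \left(6 - 4 k\right) = 4 + \left(-6 + 4 k\right) = -2 + 4 k$)
$j{\left(u,B \right)} = \frac{1}{5}$
$\left(18 + n{\left(0 \right)}\right) \left(-45\right) j{\left(b{\left(0 \right)},-1 \right)} = \left(18 - 4\right) \left(-45\right) \frac{1}{5} = 14 \left(-45\right) \frac{1}{5} = \left(-630\right) \frac{1}{5} = -126$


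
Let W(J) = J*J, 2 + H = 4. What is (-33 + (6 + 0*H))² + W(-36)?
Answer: 2025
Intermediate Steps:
H = 2 (H = -2 + 4 = 2)
W(J) = J²
(-33 + (6 + 0*H))² + W(-36) = (-33 + (6 + 0*2))² + (-36)² = (-33 + (6 + 0))² + 1296 = (-33 + 6)² + 1296 = (-27)² + 1296 = 729 + 1296 = 2025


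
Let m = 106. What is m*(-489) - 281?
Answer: -52115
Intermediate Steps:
m*(-489) - 281 = 106*(-489) - 281 = -51834 - 281 = -52115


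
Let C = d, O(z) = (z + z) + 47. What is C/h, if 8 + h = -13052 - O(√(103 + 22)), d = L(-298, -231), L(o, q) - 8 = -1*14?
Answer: 78642/171792949 - 60*√5/171792949 ≈ 0.00045699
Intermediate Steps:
L(o, q) = -6 (L(o, q) = 8 - 1*14 = 8 - 14 = -6)
d = -6
O(z) = 47 + 2*z (O(z) = 2*z + 47 = 47 + 2*z)
C = -6
h = -13107 - 10*√5 (h = -8 + (-13052 - (47 + 2*√(103 + 22))) = -8 + (-13052 - (47 + 2*√125)) = -8 + (-13052 - (47 + 2*(5*√5))) = -8 + (-13052 - (47 + 10*√5)) = -8 + (-13052 + (-47 - 10*√5)) = -8 + (-13099 - 10*√5) = -13107 - 10*√5 ≈ -13129.)
C/h = -6/(-13107 - 10*√5)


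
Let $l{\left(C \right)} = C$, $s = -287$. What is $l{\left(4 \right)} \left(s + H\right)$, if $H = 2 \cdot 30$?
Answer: $-908$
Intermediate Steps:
$H = 60$
$l{\left(4 \right)} \left(s + H\right) = 4 \left(-287 + 60\right) = 4 \left(-227\right) = -908$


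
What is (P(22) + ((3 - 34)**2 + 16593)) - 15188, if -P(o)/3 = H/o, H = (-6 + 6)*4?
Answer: 2366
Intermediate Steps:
H = 0 (H = 0*4 = 0)
P(o) = 0 (P(o) = -0/o = -3*0 = 0)
(P(22) + ((3 - 34)**2 + 16593)) - 15188 = (0 + ((3 - 34)**2 + 16593)) - 15188 = (0 + ((-31)**2 + 16593)) - 15188 = (0 + (961 + 16593)) - 15188 = (0 + 17554) - 15188 = 17554 - 15188 = 2366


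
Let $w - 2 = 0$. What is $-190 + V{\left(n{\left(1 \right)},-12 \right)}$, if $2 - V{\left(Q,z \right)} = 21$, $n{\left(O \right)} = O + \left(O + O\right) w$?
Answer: $-209$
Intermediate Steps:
$w = 2$ ($w = 2 + 0 = 2$)
$n{\left(O \right)} = 5 O$ ($n{\left(O \right)} = O + \left(O + O\right) 2 = O + 2 O 2 = O + 4 O = 5 O$)
$V{\left(Q,z \right)} = -19$ ($V{\left(Q,z \right)} = 2 - 21 = -19$)
$-190 + V{\left(n{\left(1 \right)},-12 \right)} = -190 - 19 = -209$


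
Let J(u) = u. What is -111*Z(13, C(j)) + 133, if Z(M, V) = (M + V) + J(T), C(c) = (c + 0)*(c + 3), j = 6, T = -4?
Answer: -6860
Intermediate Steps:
C(c) = c*(3 + c)
Z(M, V) = -4 + M + V (Z(M, V) = (M + V) - 4 = -4 + M + V)
-111*Z(13, C(j)) + 133 = -111*(-4 + 13 + 6*(3 + 6)) + 133 = -111*(-4 + 13 + 6*9) + 133 = -111*(-4 + 13 + 54) + 133 = -111*63 + 133 = -6993 + 133 = -6860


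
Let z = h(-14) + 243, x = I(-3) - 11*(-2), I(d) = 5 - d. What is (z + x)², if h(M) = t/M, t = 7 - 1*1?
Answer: 3640464/49 ≈ 74295.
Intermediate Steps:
t = 6 (t = 7 - 1 = 6)
h(M) = 6/M
x = 30 (x = (5 - 1*(-3)) - 11*(-2) = (5 + 3) + 22 = 8 + 22 = 30)
z = 1698/7 (z = 6/(-14) + 243 = 6*(-1/14) + 243 = -3/7 + 243 = 1698/7 ≈ 242.57)
(z + x)² = (1698/7 + 30)² = (1908/7)² = 3640464/49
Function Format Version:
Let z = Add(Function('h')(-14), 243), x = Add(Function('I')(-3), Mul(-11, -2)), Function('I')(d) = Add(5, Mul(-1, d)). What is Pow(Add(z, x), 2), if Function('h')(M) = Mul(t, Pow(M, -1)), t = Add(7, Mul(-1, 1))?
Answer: Rational(3640464, 49) ≈ 74295.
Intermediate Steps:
t = 6 (t = Add(7, -1) = 6)
Function('h')(M) = Mul(6, Pow(M, -1))
x = 30 (x = Add(Add(5, Mul(-1, -3)), Mul(-11, -2)) = Add(Add(5, 3), 22) = Add(8, 22) = 30)
z = Rational(1698, 7) (z = Add(Mul(6, Pow(-14, -1)), 243) = Add(Mul(6, Rational(-1, 14)), 243) = Add(Rational(-3, 7), 243) = Rational(1698, 7) ≈ 242.57)
Pow(Add(z, x), 2) = Pow(Add(Rational(1698, 7), 30), 2) = Pow(Rational(1908, 7), 2) = Rational(3640464, 49)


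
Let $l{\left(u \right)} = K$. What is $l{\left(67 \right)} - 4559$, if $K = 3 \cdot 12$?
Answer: $-4523$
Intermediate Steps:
$K = 36$
$l{\left(u \right)} = 36$
$l{\left(67 \right)} - 4559 = 36 - 4559 = -4523$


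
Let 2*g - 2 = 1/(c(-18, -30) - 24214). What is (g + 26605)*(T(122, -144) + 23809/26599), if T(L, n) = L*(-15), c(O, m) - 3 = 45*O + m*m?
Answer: -62446601977573011/1283188958 ≈ -4.8665e+7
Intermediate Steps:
c(O, m) = 3 + m² + 45*O (c(O, m) = 3 + (45*O + m*m) = 3 + (45*O + m²) = 3 + (m² + 45*O) = 3 + m² + 45*O)
g = 48241/48242 (g = 1 + 1/(2*((3 + (-30)² + 45*(-18)) - 24214)) = 1 + 1/(2*((3 + 900 - 810) - 24214)) = 1 + 1/(2*(93 - 24214)) = 1 + (½)/(-24121) = 1 + (½)*(-1/24121) = 1 - 1/48242 = 48241/48242 ≈ 0.99998)
T(L, n) = -15*L
(g + 26605)*(T(122, -144) + 23809/26599) = (48241/48242 + 26605)*(-15*122 + 23809/26599) = 1283526651*(-1830 + 23809*(1/26599))/48242 = 1283526651*(-1830 + 23809/26599)/48242 = (1283526651/48242)*(-48652361/26599) = -62446601977573011/1283188958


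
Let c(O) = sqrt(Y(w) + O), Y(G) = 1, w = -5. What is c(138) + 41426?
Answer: 41426 + sqrt(139) ≈ 41438.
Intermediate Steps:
c(O) = sqrt(1 + O)
c(138) + 41426 = sqrt(1 + 138) + 41426 = sqrt(139) + 41426 = 41426 + sqrt(139)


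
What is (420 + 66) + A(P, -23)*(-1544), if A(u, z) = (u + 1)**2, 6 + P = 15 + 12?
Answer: -746810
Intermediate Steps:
P = 21 (P = -6 + (15 + 12) = -6 + 27 = 21)
A(u, z) = (1 + u)**2
(420 + 66) + A(P, -23)*(-1544) = (420 + 66) + (1 + 21)**2*(-1544) = 486 + 22**2*(-1544) = 486 + 484*(-1544) = 486 - 747296 = -746810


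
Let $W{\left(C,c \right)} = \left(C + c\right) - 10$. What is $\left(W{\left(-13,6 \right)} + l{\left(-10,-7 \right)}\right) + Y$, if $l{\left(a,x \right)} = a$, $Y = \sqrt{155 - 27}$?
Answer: $-27 + 8 \sqrt{2} \approx -15.686$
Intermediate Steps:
$Y = 8 \sqrt{2}$ ($Y = \sqrt{128} = 8 \sqrt{2} \approx 11.314$)
$W{\left(C,c \right)} = -10 + C + c$
$\left(W{\left(-13,6 \right)} + l{\left(-10,-7 \right)}\right) + Y = \left(\left(-10 - 13 + 6\right) - 10\right) + 8 \sqrt{2} = \left(-17 - 10\right) + 8 \sqrt{2} = -27 + 8 \sqrt{2}$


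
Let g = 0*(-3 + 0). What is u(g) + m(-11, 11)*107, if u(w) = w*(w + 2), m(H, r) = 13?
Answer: 1391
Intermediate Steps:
g = 0 (g = 0*(-3) = 0)
u(w) = w*(2 + w)
u(g) + m(-11, 11)*107 = 0*(2 + 0) + 13*107 = 0*2 + 1391 = 0 + 1391 = 1391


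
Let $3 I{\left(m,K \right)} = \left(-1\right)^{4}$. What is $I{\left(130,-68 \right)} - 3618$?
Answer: $- \frac{10853}{3} \approx -3617.7$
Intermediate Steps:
$I{\left(m,K \right)} = \frac{1}{3}$ ($I{\left(m,K \right)} = \frac{\left(-1\right)^{4}}{3} = \frac{1}{3} \cdot 1 = \frac{1}{3}$)
$I{\left(130,-68 \right)} - 3618 = \frac{1}{3} - 3618 = - \frac{10853}{3}$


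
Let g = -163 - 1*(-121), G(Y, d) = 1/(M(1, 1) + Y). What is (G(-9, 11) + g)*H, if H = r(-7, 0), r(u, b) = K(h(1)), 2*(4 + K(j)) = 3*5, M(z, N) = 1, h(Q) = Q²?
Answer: -2359/16 ≈ -147.44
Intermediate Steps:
G(Y, d) = 1/(1 + Y)
g = -42 (g = -163 + 121 = -42)
K(j) = 7/2 (K(j) = -4 + (3*5)/2 = -4 + (½)*15 = -4 + 15/2 = 7/2)
r(u, b) = 7/2
H = 7/2 ≈ 3.5000
(G(-9, 11) + g)*H = (1/(1 - 9) - 42)*(7/2) = (1/(-8) - 42)*(7/2) = (-⅛ - 42)*(7/2) = -337/8*7/2 = -2359/16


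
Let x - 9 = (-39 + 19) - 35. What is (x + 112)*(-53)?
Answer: -3498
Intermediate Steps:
x = -46 (x = 9 + ((-39 + 19) - 35) = 9 + (-20 - 35) = 9 - 55 = -46)
(x + 112)*(-53) = (-46 + 112)*(-53) = 66*(-53) = -3498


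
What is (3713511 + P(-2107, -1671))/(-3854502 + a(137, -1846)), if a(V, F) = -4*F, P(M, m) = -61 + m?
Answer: -3711779/3847118 ≈ -0.96482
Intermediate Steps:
(3713511 + P(-2107, -1671))/(-3854502 + a(137, -1846)) = (3713511 + (-61 - 1671))/(-3854502 - 4*(-1846)) = (3713511 - 1732)/(-3854502 + 7384) = 3711779/(-3847118) = 3711779*(-1/3847118) = -3711779/3847118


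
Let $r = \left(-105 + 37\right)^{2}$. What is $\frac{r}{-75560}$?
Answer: $- \frac{578}{9445} \approx -0.061196$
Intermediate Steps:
$r = 4624$ ($r = \left(-68\right)^{2} = 4624$)
$\frac{r}{-75560} = \frac{4624}{-75560} = 4624 \left(- \frac{1}{75560}\right) = - \frac{578}{9445}$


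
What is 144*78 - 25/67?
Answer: 752519/67 ≈ 11232.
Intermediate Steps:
144*78 - 25/67 = 11232 - 25*1/67 = 11232 - 25/67 = 752519/67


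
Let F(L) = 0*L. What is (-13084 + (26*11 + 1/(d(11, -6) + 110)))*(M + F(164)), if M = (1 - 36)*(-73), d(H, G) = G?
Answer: -3400682005/104 ≈ -3.2699e+7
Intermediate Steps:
F(L) = 0
M = 2555 (M = -35*(-73) = 2555)
(-13084 + (26*11 + 1/(d(11, -6) + 110)))*(M + F(164)) = (-13084 + (26*11 + 1/(-6 + 110)))*(2555 + 0) = (-13084 + (286 + 1/104))*2555 = (-13084 + 29745/104)*2555 = -1330991/104*2555 = -3400682005/104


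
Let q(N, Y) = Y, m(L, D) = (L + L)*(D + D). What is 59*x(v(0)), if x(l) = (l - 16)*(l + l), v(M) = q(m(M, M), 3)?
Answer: -4602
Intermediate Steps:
m(L, D) = 4*D*L (m(L, D) = (2*L)*(2*D) = 4*D*L)
v(M) = 3
x(l) = 2*l*(-16 + l) (x(l) = (-16 + l)*(2*l) = 2*l*(-16 + l))
59*x(v(0)) = 59*(2*3*(-16 + 3)) = 59*(2*3*(-13)) = 59*(-78) = -4602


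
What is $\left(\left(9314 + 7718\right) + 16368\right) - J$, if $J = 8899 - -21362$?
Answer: $3139$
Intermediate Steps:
$J = 30261$ ($J = 8899 + 21362 = 30261$)
$\left(\left(9314 + 7718\right) + 16368\right) - J = \left(\left(9314 + 7718\right) + 16368\right) - 30261 = \left(17032 + 16368\right) - 30261 = 33400 - 30261 = 3139$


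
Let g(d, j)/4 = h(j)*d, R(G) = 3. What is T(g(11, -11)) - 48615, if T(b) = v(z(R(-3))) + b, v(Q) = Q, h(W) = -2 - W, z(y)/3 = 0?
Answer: -48219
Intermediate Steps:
z(y) = 0 (z(y) = 3*0 = 0)
g(d, j) = 4*d*(-2 - j) (g(d, j) = 4*((-2 - j)*d) = 4*(d*(-2 - j)) = 4*d*(-2 - j))
T(b) = b (T(b) = 0 + b = b)
T(g(11, -11)) - 48615 = -4*11*(2 - 11) - 48615 = -4*11*(-9) - 48615 = 396 - 48615 = -48219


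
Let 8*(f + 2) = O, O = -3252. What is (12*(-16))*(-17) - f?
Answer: 7345/2 ≈ 3672.5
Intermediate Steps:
f = -817/2 (f = -2 + (⅛)*(-3252) = -2 - 813/2 = -817/2 ≈ -408.50)
(12*(-16))*(-17) - f = (12*(-16))*(-17) - 1*(-817/2) = -192*(-17) + 817/2 = 3264 + 817/2 = 7345/2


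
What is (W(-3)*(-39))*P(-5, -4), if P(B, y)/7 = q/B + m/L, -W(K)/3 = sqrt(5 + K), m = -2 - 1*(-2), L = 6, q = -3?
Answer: 2457*sqrt(2)/5 ≈ 694.94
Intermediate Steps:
m = 0 (m = -2 + 2 = 0)
W(K) = -3*sqrt(5 + K)
P(B, y) = -21/B (P(B, y) = 7*(-3/B + 0/6) = 7*(-3/B + 0*(1/6)) = 7*(-3/B + 0) = 7*(-3/B) = -21/B)
(W(-3)*(-39))*P(-5, -4) = (-3*sqrt(5 - 3)*(-39))*(-21/(-5)) = (-3*sqrt(2)*(-39))*(-21*(-1/5)) = (117*sqrt(2))*(21/5) = 2457*sqrt(2)/5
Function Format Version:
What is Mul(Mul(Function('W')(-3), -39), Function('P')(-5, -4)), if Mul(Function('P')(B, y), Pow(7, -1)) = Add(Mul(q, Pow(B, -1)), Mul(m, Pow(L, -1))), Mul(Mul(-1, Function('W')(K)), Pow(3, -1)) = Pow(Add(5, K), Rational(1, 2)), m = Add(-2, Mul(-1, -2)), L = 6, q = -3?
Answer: Mul(Rational(2457, 5), Pow(2, Rational(1, 2))) ≈ 694.94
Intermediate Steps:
m = 0 (m = Add(-2, 2) = 0)
Function('W')(K) = Mul(-3, Pow(Add(5, K), Rational(1, 2)))
Function('P')(B, y) = Mul(-21, Pow(B, -1)) (Function('P')(B, y) = Mul(7, Add(Mul(-3, Pow(B, -1)), Mul(0, Pow(6, -1)))) = Mul(7, Add(Mul(-3, Pow(B, -1)), Mul(0, Rational(1, 6)))) = Mul(7, Add(Mul(-3, Pow(B, -1)), 0)) = Mul(7, Mul(-3, Pow(B, -1))) = Mul(-21, Pow(B, -1)))
Mul(Mul(Function('W')(-3), -39), Function('P')(-5, -4)) = Mul(Mul(Mul(-3, Pow(Add(5, -3), Rational(1, 2))), -39), Mul(-21, Pow(-5, -1))) = Mul(Mul(Mul(-3, Pow(2, Rational(1, 2))), -39), Mul(-21, Rational(-1, 5))) = Mul(Mul(117, Pow(2, Rational(1, 2))), Rational(21, 5)) = Mul(Rational(2457, 5), Pow(2, Rational(1, 2)))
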